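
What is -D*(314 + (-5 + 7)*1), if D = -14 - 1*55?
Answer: 21804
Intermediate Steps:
D = -69 (D = -14 - 55 = -69)
-D*(314 + (-5 + 7)*1) = -(-69)*(314 + (-5 + 7)*1) = -(-69)*(314 + 2*1) = -(-69)*(314 + 2) = -(-69)*316 = -1*(-21804) = 21804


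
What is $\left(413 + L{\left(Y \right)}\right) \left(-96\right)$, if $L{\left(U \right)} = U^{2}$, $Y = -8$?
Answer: $-45792$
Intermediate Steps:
$\left(413 + L{\left(Y \right)}\right) \left(-96\right) = \left(413 + \left(-8\right)^{2}\right) \left(-96\right) = \left(413 + 64\right) \left(-96\right) = 477 \left(-96\right) = -45792$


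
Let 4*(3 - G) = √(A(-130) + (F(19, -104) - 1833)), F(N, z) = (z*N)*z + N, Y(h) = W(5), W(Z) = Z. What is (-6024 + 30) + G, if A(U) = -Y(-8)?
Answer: -5991 - √203685/4 ≈ -6103.8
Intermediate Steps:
Y(h) = 5
F(N, z) = N + N*z² (F(N, z) = (N*z)*z + N = N*z² + N = N + N*z²)
A(U) = -5 (A(U) = -1*5 = -5)
G = 3 - √203685/4 (G = 3 - √(-5 + (19*(1 + (-104)²) - 1833))/4 = 3 - √(-5 + (19*(1 + 10816) - 1833))/4 = 3 - √(-5 + (19*10817 - 1833))/4 = 3 - √(-5 + (205523 - 1833))/4 = 3 - √(-5 + 203690)/4 = 3 - √203685/4 ≈ -109.83)
(-6024 + 30) + G = (-6024 + 30) + (3 - √203685/4) = -5994 + (3 - √203685/4) = -5991 - √203685/4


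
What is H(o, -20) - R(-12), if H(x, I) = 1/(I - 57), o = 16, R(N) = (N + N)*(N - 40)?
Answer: -96097/77 ≈ -1248.0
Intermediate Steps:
R(N) = 2*N*(-40 + N) (R(N) = (2*N)*(-40 + N) = 2*N*(-40 + N))
H(x, I) = 1/(-57 + I)
H(o, -20) - R(-12) = 1/(-57 - 20) - 2*(-12)*(-40 - 12) = 1/(-77) - 2*(-12)*(-52) = -1/77 - 1*1248 = -1/77 - 1248 = -96097/77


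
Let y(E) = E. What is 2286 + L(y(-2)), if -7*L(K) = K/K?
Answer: 16001/7 ≈ 2285.9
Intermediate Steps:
L(K) = -⅐ (L(K) = -K/(7*K) = -⅐*1 = -⅐)
2286 + L(y(-2)) = 2286 - ⅐ = 16001/7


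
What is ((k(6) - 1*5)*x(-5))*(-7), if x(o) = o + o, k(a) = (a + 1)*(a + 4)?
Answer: 4550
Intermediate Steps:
k(a) = (1 + a)*(4 + a)
x(o) = 2*o
((k(6) - 1*5)*x(-5))*(-7) = (((4 + 6² + 5*6) - 1*5)*(2*(-5)))*(-7) = (((4 + 36 + 30) - 5)*(-10))*(-7) = ((70 - 5)*(-10))*(-7) = (65*(-10))*(-7) = -650*(-7) = 4550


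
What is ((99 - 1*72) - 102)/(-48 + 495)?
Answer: -25/149 ≈ -0.16779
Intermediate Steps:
((99 - 1*72) - 102)/(-48 + 495) = ((99 - 72) - 102)/447 = (27 - 102)*(1/447) = -75*1/447 = -25/149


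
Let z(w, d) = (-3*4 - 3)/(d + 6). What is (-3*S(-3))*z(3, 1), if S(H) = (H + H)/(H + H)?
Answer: 45/7 ≈ 6.4286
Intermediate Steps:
z(w, d) = -15/(6 + d) (z(w, d) = (-12 - 3)/(6 + d) = -15/(6 + d))
S(H) = 1 (S(H) = (2*H)/((2*H)) = (2*H)*(1/(2*H)) = 1)
(-3*S(-3))*z(3, 1) = (-3*1)*(-15/(6 + 1)) = -(-45)/7 = -3*(-15/7) = 45/7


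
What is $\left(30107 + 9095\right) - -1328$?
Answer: $40530$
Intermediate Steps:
$\left(30107 + 9095\right) - -1328 = 39202 + 1328 = 40530$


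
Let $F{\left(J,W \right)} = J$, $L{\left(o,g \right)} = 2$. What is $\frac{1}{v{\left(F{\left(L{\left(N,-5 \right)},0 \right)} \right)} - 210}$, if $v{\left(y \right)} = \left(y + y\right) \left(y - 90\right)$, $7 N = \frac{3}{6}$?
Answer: $- \frac{1}{562} \approx -0.0017794$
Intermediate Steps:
$N = \frac{1}{14}$ ($N = \frac{3 \cdot \frac{1}{6}}{7} = \frac{1}{7} \cdot \frac{1}{2} = \frac{1}{14} \approx 0.071429$)
$v{\left(y \right)} = 2 y \left(-90 + y\right)$
$\frac{1}{v{\left(F{\left(L{\left(N,-5 \right)},0 \right)} \right)} - 210} = \frac{1}{2 \cdot 2 \left(-90 + 2\right) - 210} = \frac{1}{2 \cdot 2 \left(-88\right) - 210} = \frac{1}{-352 - 210} = \frac{1}{-562} = - \frac{1}{562}$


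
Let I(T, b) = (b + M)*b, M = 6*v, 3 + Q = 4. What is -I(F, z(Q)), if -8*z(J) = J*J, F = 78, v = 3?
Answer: 143/64 ≈ 2.2344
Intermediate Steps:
Q = 1 (Q = -3 + 4 = 1)
M = 18 (M = 6*3 = 18)
z(J) = -J²/8 (z(J) = -J*J/8 = -J²/8)
I(T, b) = b*(18 + b) (I(T, b) = (b + 18)*b = (18 + b)*b = b*(18 + b))
-I(F, z(Q)) = -(-⅛*1²)*(18 - ⅛*1²) = -(-⅛*1)*(18 - ⅛*1) = -(-1)*(18 - ⅛)/8 = -(-1)*143/(8*8) = -1*(-143/64) = 143/64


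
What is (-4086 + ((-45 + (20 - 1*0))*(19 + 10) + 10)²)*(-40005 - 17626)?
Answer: -29226927709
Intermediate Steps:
(-4086 + ((-45 + (20 - 1*0))*(19 + 10) + 10)²)*(-40005 - 17626) = (-4086 + ((-45 + (20 + 0))*29 + 10)²)*(-57631) = (-4086 + ((-45 + 20)*29 + 10)²)*(-57631) = (-4086 + (-25*29 + 10)²)*(-57631) = (-4086 + (-725 + 10)²)*(-57631) = (-4086 + (-715)²)*(-57631) = (-4086 + 511225)*(-57631) = 507139*(-57631) = -29226927709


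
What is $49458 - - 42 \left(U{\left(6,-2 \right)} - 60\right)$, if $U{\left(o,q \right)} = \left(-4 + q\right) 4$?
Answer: $45930$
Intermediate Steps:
$U{\left(o,q \right)} = -16 + 4 q$
$49458 - - 42 \left(U{\left(6,-2 \right)} - 60\right) = 49458 - - 42 \left(\left(-16 + 4 \left(-2\right)\right) - 60\right) = 49458 - - 42 \left(\left(-16 - 8\right) - 60\right) = 49458 - - 42 \left(-24 - 60\right) = 49458 - \left(-42\right) \left(-84\right) = 49458 - 3528 = 45930$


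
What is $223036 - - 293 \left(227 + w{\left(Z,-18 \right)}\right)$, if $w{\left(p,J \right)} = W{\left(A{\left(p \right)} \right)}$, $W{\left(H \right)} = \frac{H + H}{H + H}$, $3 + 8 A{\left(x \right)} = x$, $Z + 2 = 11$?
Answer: $289840$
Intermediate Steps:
$Z = 9$ ($Z = -2 + 11 = 9$)
$A{\left(x \right)} = - \frac{3}{8} + \frac{x}{8}$
$W{\left(H \right)} = 1$ ($W{\left(H \right)} = \frac{2 H}{2 H} = 2 H \frac{1}{2 H} = 1$)
$w{\left(p,J \right)} = 1$
$223036 - - 293 \left(227 + w{\left(Z,-18 \right)}\right) = 223036 - - 293 \left(227 + 1\right) = 223036 - \left(-293\right) 228 = 223036 - -66804 = 223036 + 66804 = 289840$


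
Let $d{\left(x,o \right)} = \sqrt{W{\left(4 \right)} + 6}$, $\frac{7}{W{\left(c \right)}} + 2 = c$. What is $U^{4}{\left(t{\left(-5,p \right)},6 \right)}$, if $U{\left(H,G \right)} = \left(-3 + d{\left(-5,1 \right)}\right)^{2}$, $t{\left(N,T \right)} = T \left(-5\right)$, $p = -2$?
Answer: $\frac{\left(6 - \sqrt{38}\right)^{8}}{256} \approx 2.0858 \cdot 10^{-9}$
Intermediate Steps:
$W{\left(c \right)} = \frac{7}{-2 + c}$
$d{\left(x,o \right)} = \frac{\sqrt{38}}{2}$ ($d{\left(x,o \right)} = \sqrt{\frac{7}{-2 + 4} + 6} = \sqrt{\frac{7}{2} + 6} = \sqrt{\frac{19}{2}} = \frac{\sqrt{38}}{2}$)
$t{\left(N,T \right)} = - 5 T$
$U{\left(H,G \right)} = \left(-3 + \frac{\sqrt{38}}{2}\right)^{2}$
$U^{4}{\left(t{\left(-5,p \right)},6 \right)} = \left(\frac{\left(6 - \sqrt{38}\right)^{2}}{4}\right)^{4} = \frac{\left(6 - \sqrt{38}\right)^{8}}{256}$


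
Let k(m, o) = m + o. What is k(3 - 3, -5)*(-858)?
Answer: 4290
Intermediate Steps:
k(3 - 3, -5)*(-858) = ((3 - 3) - 5)*(-858) = (0 - 5)*(-858) = -5*(-858) = 4290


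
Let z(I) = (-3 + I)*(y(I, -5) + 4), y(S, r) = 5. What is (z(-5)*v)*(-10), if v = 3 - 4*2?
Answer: -3600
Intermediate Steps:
z(I) = -27 + 9*I (z(I) = (-3 + I)*(5 + 4) = (-3 + I)*9 = -27 + 9*I)
v = -5 (v = 3 - 8 = -5)
(z(-5)*v)*(-10) = ((-27 + 9*(-5))*(-5))*(-10) = ((-27 - 45)*(-5))*(-10) = -72*(-5)*(-10) = 360*(-10) = -3600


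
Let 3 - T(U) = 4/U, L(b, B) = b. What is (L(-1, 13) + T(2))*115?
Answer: 0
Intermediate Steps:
T(U) = 3 - 4/U
(L(-1, 13) + T(2))*115 = (-1 + (3 - 4/2))*115 = (-1 + (3 - 4*½))*115 = (-1 + (3 - 2))*115 = (-1 + 1)*115 = 0*115 = 0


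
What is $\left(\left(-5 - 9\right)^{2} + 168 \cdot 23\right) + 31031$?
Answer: $35091$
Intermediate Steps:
$\left(\left(-5 - 9\right)^{2} + 168 \cdot 23\right) + 31031 = \left(\left(-14\right)^{2} + 3864\right) + 31031 = \left(196 + 3864\right) + 31031 = 4060 + 31031 = 35091$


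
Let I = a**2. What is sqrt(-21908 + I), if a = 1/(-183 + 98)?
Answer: I*sqrt(158285299)/85 ≈ 148.01*I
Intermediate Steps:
a = -1/85 (a = 1/(-85) = -1/85 ≈ -0.011765)
I = 1/7225 (I = (-1/85)**2 = 1/7225 ≈ 0.00013841)
sqrt(-21908 + I) = sqrt(-21908 + 1/7225) = sqrt(-158285299/7225) = I*sqrt(158285299)/85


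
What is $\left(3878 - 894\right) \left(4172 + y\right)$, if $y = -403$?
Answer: $11246696$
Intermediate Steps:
$\left(3878 - 894\right) \left(4172 + y\right) = \left(3878 - 894\right) \left(4172 - 403\right) = 2984 \cdot 3769 = 11246696$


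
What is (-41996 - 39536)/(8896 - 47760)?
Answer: 20383/9716 ≈ 2.0979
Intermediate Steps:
(-41996 - 39536)/(8896 - 47760) = -81532/(-38864) = -81532*(-1/38864) = 20383/9716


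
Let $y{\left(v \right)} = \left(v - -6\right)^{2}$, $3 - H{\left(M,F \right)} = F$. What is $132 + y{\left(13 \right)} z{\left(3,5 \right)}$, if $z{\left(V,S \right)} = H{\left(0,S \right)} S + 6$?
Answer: $-1312$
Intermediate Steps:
$H{\left(M,F \right)} = 3 - F$
$z{\left(V,S \right)} = 6 + S \left(3 - S\right)$ ($z{\left(V,S \right)} = \left(3 - S\right) S + 6 = S \left(3 - S\right) + 6 = 6 + S \left(3 - S\right)$)
$y{\left(v \right)} = \left(6 + v\right)^{2}$ ($y{\left(v \right)} = \left(v + 6\right)^{2} = \left(6 + v\right)^{2}$)
$132 + y{\left(13 \right)} z{\left(3,5 \right)} = 132 + \left(6 + 13\right)^{2} \left(6 - 5 \left(-3 + 5\right)\right) = 132 + 19^{2} \left(6 - 5 \cdot 2\right) = 132 + 361 \left(6 - 10\right) = 132 + 361 \left(-4\right) = 132 - 1444 = -1312$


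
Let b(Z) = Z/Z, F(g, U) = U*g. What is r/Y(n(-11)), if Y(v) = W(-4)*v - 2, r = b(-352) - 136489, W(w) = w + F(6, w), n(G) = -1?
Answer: -68244/13 ≈ -5249.5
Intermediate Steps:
b(Z) = 1
W(w) = 7*w (W(w) = w + w*6 = w + 6*w = 7*w)
r = -136488 (r = 1 - 136489 = -136488)
Y(v) = -2 - 28*v (Y(v) = (7*(-4))*v - 2 = -28*v - 2 = -2 - 28*v)
r/Y(n(-11)) = -136488/(-2 - 28*(-1)) = -136488/(-2 + 28) = -136488/26 = -136488*1/26 = -68244/13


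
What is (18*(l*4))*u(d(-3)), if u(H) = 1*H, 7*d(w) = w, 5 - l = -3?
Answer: -1728/7 ≈ -246.86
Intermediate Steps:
l = 8 (l = 5 - 1*(-3) = 5 + 3 = 8)
d(w) = w/7
u(H) = H
(18*(l*4))*u(d(-3)) = (18*(8*4))*((⅐)*(-3)) = (18*32)*(-3/7) = 576*(-3/7) = -1728/7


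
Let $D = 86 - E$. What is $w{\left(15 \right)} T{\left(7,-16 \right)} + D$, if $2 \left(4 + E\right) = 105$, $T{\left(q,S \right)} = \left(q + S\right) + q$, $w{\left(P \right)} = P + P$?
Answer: $- \frac{45}{2} \approx -22.5$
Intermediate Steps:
$w{\left(P \right)} = 2 P$
$T{\left(q,S \right)} = S + 2 q$ ($T{\left(q,S \right)} = \left(S + q\right) + q = S + 2 q$)
$E = \frac{97}{2}$ ($E = -4 + \frac{1}{2} \cdot 105 = -4 + \frac{105}{2} = \frac{97}{2} \approx 48.5$)
$D = \frac{75}{2}$ ($D = 86 - \frac{97}{2} = \frac{75}{2} \approx 37.5$)
$w{\left(15 \right)} T{\left(7,-16 \right)} + D = 2 \cdot 15 \left(-16 + 2 \cdot 7\right) + \frac{75}{2} = 30 \left(-16 + 14\right) + \frac{75}{2} = 30 \left(-2\right) + \frac{75}{2} = -60 + \frac{75}{2} = - \frac{45}{2}$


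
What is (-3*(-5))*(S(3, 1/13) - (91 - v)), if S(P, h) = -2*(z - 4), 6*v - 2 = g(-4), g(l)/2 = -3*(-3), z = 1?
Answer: -1225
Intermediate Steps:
g(l) = 18 (g(l) = 2*(-3*(-3)) = 2*9 = 18)
v = 10/3 (v = ⅓ + (⅙)*18 = ⅓ + 3 = 10/3 ≈ 3.3333)
S(P, h) = 6 (S(P, h) = -2*(1 - 4) = -2*(-3) = 6)
(-3*(-5))*(S(3, 1/13) - (91 - v)) = (-3*(-5))*(6 - (91 - 1*10/3)) = 15*(6 - (91 - 10/3)) = 15*(6 - 1*263/3) = 15*(6 - 263/3) = 15*(-245/3) = -1225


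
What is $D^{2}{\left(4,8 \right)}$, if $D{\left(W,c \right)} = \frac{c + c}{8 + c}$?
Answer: $1$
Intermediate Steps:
$D{\left(W,c \right)} = \frac{2 c}{8 + c}$
$D^{2}{\left(4,8 \right)} = \left(2 \cdot 8 \frac{1}{8 + 8}\right)^{2} = \left(2 \cdot 8 \cdot \frac{1}{16}\right)^{2} = 1^{2} = 1$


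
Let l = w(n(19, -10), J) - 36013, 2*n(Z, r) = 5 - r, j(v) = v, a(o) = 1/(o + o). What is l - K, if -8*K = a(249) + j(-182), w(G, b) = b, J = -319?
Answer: -144837323/3984 ≈ -36355.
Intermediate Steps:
a(o) = 1/(2*o)
n(Z, r) = 5/2 - r/2 (n(Z, r) = (5 - r)/2 = 5/2 - r/2)
l = -36332 (l = -319 - 36013 = -36332)
K = 90635/3984 (K = -((½)/249 - 182)/8 = -((½)*(1/249) - 182)/8 = -(1/498 - 182)/8 = -⅛*(-90635/498) = 90635/3984 ≈ 22.750)
l - K = -36332 - 1*90635/3984 = -36332 - 90635/3984 = -144837323/3984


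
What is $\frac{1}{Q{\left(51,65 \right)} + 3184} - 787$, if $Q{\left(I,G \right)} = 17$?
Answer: $- \frac{2519186}{3201} \approx -787.0$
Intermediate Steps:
$\frac{1}{Q{\left(51,65 \right)} + 3184} - 787 = \frac{1}{17 + 3184} - 787 = \frac{1}{3201} - 787 = - \frac{2519186}{3201}$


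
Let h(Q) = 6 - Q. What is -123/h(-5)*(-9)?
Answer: 1107/11 ≈ 100.64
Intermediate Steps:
-123/h(-5)*(-9) = -123/(6 - 1*(-5))*(-9) = -123/(6 + 5)*(-9) = -123/11*(-9) = 1107/11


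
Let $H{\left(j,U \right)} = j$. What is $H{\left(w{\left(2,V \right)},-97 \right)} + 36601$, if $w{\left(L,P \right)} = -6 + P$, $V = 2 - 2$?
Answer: $36595$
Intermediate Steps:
$V = 0$
$H{\left(w{\left(2,V \right)},-97 \right)} + 36601 = \left(-6 + 0\right) + 36601 = -6 + 36601 = 36595$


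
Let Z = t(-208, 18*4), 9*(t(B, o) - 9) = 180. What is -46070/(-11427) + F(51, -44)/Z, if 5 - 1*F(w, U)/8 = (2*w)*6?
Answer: -54153482/331383 ≈ -163.42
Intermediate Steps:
F(w, U) = 40 - 96*w (F(w, U) = 40 - 8*2*w*6 = 40 - 96*w)
t(B, o) = 29 (t(B, o) = 9 + (⅑)*180 = 9 + 20 = 29)
Z = 29
-46070/(-11427) + F(51, -44)/Z = -46070/(-11427) + (40 - 96*51)/29 = -46070*(-1/11427) + (40 - 4896)*(1/29) = 46070/11427 - 4856*1/29 = 46070/11427 - 4856/29 = -54153482/331383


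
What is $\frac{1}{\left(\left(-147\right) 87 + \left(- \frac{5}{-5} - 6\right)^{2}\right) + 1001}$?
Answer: $- \frac{1}{11763} \approx -8.5012 \cdot 10^{-5}$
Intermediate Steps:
$\frac{1}{\left(\left(-147\right) 87 + \left(- \frac{5}{-5} - 6\right)^{2}\right) + 1001} = \frac{1}{\left(-12789 + \left(\left(-5\right) \left(- \frac{1}{5}\right) - 6\right)^{2}\right) + 1001} = \frac{1}{\left(-12789 + \left(1 - 6\right)^{2}\right) + 1001} = \frac{1}{\left(-12789 + \left(-5\right)^{2}\right) + 1001} = \frac{1}{\left(-12789 + 25\right) + 1001} = \frac{1}{-12764 + 1001} = \frac{1}{-11763} = - \frac{1}{11763}$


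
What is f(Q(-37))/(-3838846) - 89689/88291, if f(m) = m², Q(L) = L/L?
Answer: -344302347185/338935552186 ≈ -1.0158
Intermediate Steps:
Q(L) = 1
f(Q(-37))/(-3838846) - 89689/88291 = 1²/(-3838846) - 89689/88291 = 1*(-1/3838846) - 89689*1/88291 = -1/3838846 - 89689/88291 = -344302347185/338935552186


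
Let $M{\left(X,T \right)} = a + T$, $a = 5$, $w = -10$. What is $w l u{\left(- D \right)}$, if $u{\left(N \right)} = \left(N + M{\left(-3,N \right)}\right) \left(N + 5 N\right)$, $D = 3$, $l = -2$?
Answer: $360$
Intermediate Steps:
$M{\left(X,T \right)} = 5 + T$
$u{\left(N \right)} = 6 N \left(5 + 2 N\right)$ ($u{\left(N \right)} = \left(N + \left(5 + N\right)\right) \left(N + 5 N\right) = \left(5 + 2 N\right) 6 N = 6 N \left(5 + 2 N\right)$)
$w l u{\left(- D \right)} = \left(-10\right) \left(-2\right) 6 \left(\left(-1\right) 3\right) \left(5 + 2 \left(\left(-1\right) 3\right)\right) = 20 \cdot 6 \left(-3\right) \left(5 + 2 \left(-3\right)\right) = 20 \cdot 6 \left(-3\right) \left(5 - 6\right) = 20 \cdot 6 \left(-3\right) \left(-1\right) = 20 \cdot 18 = 360$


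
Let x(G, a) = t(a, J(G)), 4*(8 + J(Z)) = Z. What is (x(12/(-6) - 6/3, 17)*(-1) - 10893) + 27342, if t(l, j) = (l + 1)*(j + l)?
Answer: 16305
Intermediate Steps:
J(Z) = -8 + Z/4
t(l, j) = (1 + l)*(j + l)
x(G, a) = -8 + a + a² + G/4 + a*(-8 + G/4) (x(G, a) = (-8 + G/4) + a + a² + (-8 + G/4)*a = (-8 + G/4) + a + a² + a*(-8 + G/4) = -8 + a + a² + G/4 + a*(-8 + G/4))
(x(12/(-6) - 6/3, 17)*(-1) - 10893) + 27342 = ((-8 + 17² - 7*17 + (12/(-6) - 6/3)/4 + (¼)*(12/(-6) - 6/3)*17)*(-1) - 10893) + 27342 = ((-8 + 289 - 119 + (12*(-⅙) - 6*⅓)/4 + (¼)*(12*(-⅙) - 6*⅓)*17)*(-1) - 10893) + 27342 = ((-8 + 289 - 119 + (-2 - 2)/4 + (¼)*(-2 - 2)*17)*(-1) - 10893) + 27342 = ((-8 + 289 - 119 + (¼)*(-4) + (¼)*(-4)*17)*(-1) - 10893) + 27342 = ((-8 + 289 - 119 - 1 - 17)*(-1) - 10893) + 27342 = (144*(-1) - 10893) + 27342 = (-144 - 10893) + 27342 = -11037 + 27342 = 16305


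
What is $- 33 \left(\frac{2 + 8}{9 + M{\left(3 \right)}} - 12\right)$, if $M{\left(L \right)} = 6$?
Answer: $374$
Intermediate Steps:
$- 33 \left(\frac{2 + 8}{9 + M{\left(3 \right)}} - 12\right) = - 33 \left(\frac{2 + 8}{9 + 6} - 12\right) = - 33 \left(\frac{10}{15} - 12\right) = - 33 \left(10 \cdot \frac{1}{15} - 12\right) = - 33 \left(\frac{2}{3} - 12\right) = \left(-33\right) \left(- \frac{34}{3}\right) = 374$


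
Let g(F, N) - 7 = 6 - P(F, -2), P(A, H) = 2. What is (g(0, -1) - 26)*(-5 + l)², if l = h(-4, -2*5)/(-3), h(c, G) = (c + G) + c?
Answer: -15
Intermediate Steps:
h(c, G) = G + 2*c (h(c, G) = (G + c) + c = G + 2*c)
g(F, N) = 11 (g(F, N) = 7 + (6 - 1*2) = 7 + (6 - 2) = 7 + 4 = 11)
l = 6 (l = (-2*5 + 2*(-4))/(-3) = (-10 - 8)*(-⅓) = -18*(-⅓) = 6)
(g(0, -1) - 26)*(-5 + l)² = (11 - 26)*(-5 + 6)² = -15*1² = -15*1 = -15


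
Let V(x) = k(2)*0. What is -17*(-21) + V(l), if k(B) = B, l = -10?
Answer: 357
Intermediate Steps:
V(x) = 0 (V(x) = 2*0 = 0)
-17*(-21) + V(l) = -17*(-21) + 0 = 357 + 0 = 357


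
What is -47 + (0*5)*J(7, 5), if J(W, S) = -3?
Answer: -47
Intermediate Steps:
-47 + (0*5)*J(7, 5) = -47 + (0*5)*(-3) = -47 + 0*(-3) = -47 + 0 = -47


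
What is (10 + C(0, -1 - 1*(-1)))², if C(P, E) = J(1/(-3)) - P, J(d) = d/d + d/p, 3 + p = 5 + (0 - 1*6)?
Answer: 17689/144 ≈ 122.84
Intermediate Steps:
p = -4 (p = -3 + (5 + (0 - 1*6)) = -3 + (5 + (0 - 6)) = -3 + (5 - 6) = -3 - 1 = -4)
J(d) = 1 - d/4 (J(d) = d/d + d/(-4) = 1 + d*(-¼) = 1 - d/4)
C(P, E) = 13/12 - P (C(P, E) = (1 - ¼/(-3)) - P = (1 - ¼*(-⅓)) - P = (1 + 1/12) - P = 13/12 - P)
(10 + C(0, -1 - 1*(-1)))² = (10 + (13/12 - 1*0))² = (10 + (13/12 + 0))² = (10 + 13/12)² = (133/12)² = 17689/144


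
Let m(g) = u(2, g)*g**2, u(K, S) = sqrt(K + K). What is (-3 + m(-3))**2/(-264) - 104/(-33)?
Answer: 607/264 ≈ 2.2992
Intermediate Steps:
u(K, S) = sqrt(2)*sqrt(K) (u(K, S) = sqrt(2*K) = sqrt(2)*sqrt(K))
m(g) = 2*g**2 (m(g) = (sqrt(2)*sqrt(2))*g**2 = 2*g**2)
(-3 + m(-3))**2/(-264) - 104/(-33) = (-3 + 2*(-3)**2)**2/(-264) - 104/(-33) = (-3 + 2*9)**2*(-1/264) - 104*(-1/33) = (-3 + 18)**2*(-1/264) + 104/33 = 15**2*(-1/264) + 104/33 = 225*(-1/264) + 104/33 = -75/88 + 104/33 = 607/264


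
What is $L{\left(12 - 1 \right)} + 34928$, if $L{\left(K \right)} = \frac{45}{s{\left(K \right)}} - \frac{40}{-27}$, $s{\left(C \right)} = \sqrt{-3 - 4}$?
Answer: $\frac{943096}{27} - \frac{45 i \sqrt{7}}{7} \approx 34930.0 - 17.008 i$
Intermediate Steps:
$s{\left(C \right)} = i \sqrt{7}$ ($s{\left(C \right)} = \sqrt{-7} = i \sqrt{7}$)
$L{\left(K \right)} = \frac{40}{27} - \frac{45 i \sqrt{7}}{7}$ ($L{\left(K \right)} = \frac{45}{i \sqrt{7}} - \frac{40}{-27} = 45 \left(- \frac{i \sqrt{7}}{7}\right) - - \frac{40}{27} = - \frac{45 i \sqrt{7}}{7} + \frac{40}{27} = \frac{40}{27} - \frac{45 i \sqrt{7}}{7}$)
$L{\left(12 - 1 \right)} + 34928 = \left(\frac{40}{27} - \frac{45 i \sqrt{7}}{7}\right) + 34928 = \frac{943096}{27} - \frac{45 i \sqrt{7}}{7}$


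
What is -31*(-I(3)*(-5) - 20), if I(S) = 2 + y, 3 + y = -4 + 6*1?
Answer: 465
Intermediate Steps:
y = -1 (y = -3 + (-4 + 6*1) = -3 + (-4 + 6) = -3 + 2 = -1)
I(S) = 1 (I(S) = 2 - 1 = 1)
-31*(-I(3)*(-5) - 20) = -31*(-1*1*(-5) - 20) = -31*(-1*(-5) - 20) = -31*(5 - 20) = -31*(-15) = 465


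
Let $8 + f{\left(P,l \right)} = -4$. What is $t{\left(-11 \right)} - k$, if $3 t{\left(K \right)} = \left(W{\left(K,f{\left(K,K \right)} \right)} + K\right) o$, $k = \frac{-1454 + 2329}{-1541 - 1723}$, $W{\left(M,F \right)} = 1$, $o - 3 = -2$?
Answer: $- \frac{3335}{1088} \approx -3.0653$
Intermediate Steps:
$o = 1$ ($o = 3 - 2 = 1$)
$f{\left(P,l \right)} = -12$ ($f{\left(P,l \right)} = -8 - 4 = -12$)
$k = - \frac{875}{3264}$ ($k = \frac{875}{-3264} = 875 \left(- \frac{1}{3264}\right) = - \frac{875}{3264} \approx -0.26808$)
$t{\left(K \right)} = \frac{1}{3} + \frac{K}{3}$ ($t{\left(K \right)} = \frac{\left(1 + K\right) 1}{3} = \frac{1 + K}{3} = \frac{1}{3} + \frac{K}{3}$)
$t{\left(-11 \right)} - k = \left(\frac{1}{3} + \frac{1}{3} \left(-11\right)\right) - - \frac{875}{3264} = \left(\frac{1}{3} - \frac{11}{3}\right) + \frac{875}{3264} = - \frac{10}{3} + \frac{875}{3264} = - \frac{3335}{1088}$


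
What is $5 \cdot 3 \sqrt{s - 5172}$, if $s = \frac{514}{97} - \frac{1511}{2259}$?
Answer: $\frac{5 i \sqrt{27567854818159}}{24347} \approx 1078.3 i$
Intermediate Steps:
$s = \frac{1014559}{219123}$ ($s = 514 \cdot \frac{1}{97} - \frac{1511}{2259} = \frac{514}{97} - \frac{1511}{2259} = \frac{1014559}{219123} \approx 4.6301$)
$5 \cdot 3 \sqrt{s - 5172} = 5 \cdot 3 \sqrt{\frac{1014559}{219123} - 5172} = 15 \sqrt{- \frac{1132289597}{219123}} = 15 \frac{i \sqrt{27567854818159}}{73041} = \frac{5 i \sqrt{27567854818159}}{24347}$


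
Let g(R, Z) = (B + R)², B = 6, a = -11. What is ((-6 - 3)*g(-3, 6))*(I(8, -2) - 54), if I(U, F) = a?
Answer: 5265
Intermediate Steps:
I(U, F) = -11
g(R, Z) = (6 + R)²
((-6 - 3)*g(-3, 6))*(I(8, -2) - 54) = ((-6 - 3)*(6 - 3)²)*(-11 - 54) = -9*3²*(-65) = -9*9*(-65) = -81*(-65) = 5265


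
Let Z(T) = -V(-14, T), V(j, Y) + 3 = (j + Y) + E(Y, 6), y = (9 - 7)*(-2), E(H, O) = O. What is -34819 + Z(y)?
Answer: -34804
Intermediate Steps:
y = -4 (y = 2*(-2) = -4)
V(j, Y) = 3 + Y + j (V(j, Y) = -3 + ((j + Y) + 6) = -3 + ((Y + j) + 6) = -3 + (6 + Y + j) = 3 + Y + j)
Z(T) = 11 - T (Z(T) = -(3 + T - 14) = -(-11 + T) = 11 - T)
-34819 + Z(y) = -34819 + (11 - 1*(-4)) = -34819 + (11 + 4) = -34819 + 15 = -34804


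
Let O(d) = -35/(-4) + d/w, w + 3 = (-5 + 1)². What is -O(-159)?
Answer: 181/52 ≈ 3.4808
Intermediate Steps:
w = 13 (w = -3 + (-5 + 1)² = -3 + (-4)² = -3 + 16 = 13)
O(d) = 35/4 + d/13 (O(d) = -35/(-4) + d/13 = -35*(-¼) + d*(1/13) = 35/4 + d/13)
-O(-159) = -(35/4 + (1/13)*(-159)) = -(35/4 - 159/13) = -1*(-181/52) = 181/52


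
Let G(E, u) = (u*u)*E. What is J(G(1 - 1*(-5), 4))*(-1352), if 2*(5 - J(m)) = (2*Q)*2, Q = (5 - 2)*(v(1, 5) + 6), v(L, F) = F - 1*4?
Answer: 50024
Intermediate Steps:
v(L, F) = -4 + F (v(L, F) = F - 4 = -4 + F)
G(E, u) = E*u**2 (G(E, u) = u**2*E = E*u**2)
Q = 21 (Q = (5 - 2)*((-4 + 5) + 6) = 3*(1 + 6) = 3*7 = 21)
J(m) = -37 (J(m) = 5 - 2*21*2/2 = 5 - 21*2 = 5 - 1/2*84 = 5 - 42 = -37)
J(G(1 - 1*(-5), 4))*(-1352) = -37*(-1352) = 50024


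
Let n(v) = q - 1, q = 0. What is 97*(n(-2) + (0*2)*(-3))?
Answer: -97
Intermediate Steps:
n(v) = -1 (n(v) = 0 - 1 = -1)
97*(n(-2) + (0*2)*(-3)) = 97*(-1 + (0*2)*(-3)) = 97*(-1 + 0*(-3)) = 97*(-1 + 0) = 97*(-1) = -97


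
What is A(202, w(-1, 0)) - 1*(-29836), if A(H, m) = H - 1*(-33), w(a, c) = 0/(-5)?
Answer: 30071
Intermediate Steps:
w(a, c) = 0 (w(a, c) = 0*(-⅕) = 0)
A(H, m) = 33 + H (A(H, m) = H + 33 = 33 + H)
A(202, w(-1, 0)) - 1*(-29836) = (33 + 202) - 1*(-29836) = 235 + 29836 = 30071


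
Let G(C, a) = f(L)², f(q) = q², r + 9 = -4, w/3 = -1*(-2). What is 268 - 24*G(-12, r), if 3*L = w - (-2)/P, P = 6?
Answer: -456452/2187 ≈ -208.71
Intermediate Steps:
w = 6 (w = 3*(-1*(-2)) = 3*2 = 6)
r = -13 (r = -9 - 4 = -13)
L = 19/9 (L = (6 - (-2)/6)/3 = (6 - 1*(-⅓))/3 = (6 + ⅓)/3 = (⅓)*(19/3) = 19/9 ≈ 2.1111)
G(C, a) = 130321/6561 (G(C, a) = ((19/9)²)² = (361/81)² = 130321/6561)
268 - 24*G(-12, r) = 268 - 24*130321/6561 = 268 - 1042568/2187 = -456452/2187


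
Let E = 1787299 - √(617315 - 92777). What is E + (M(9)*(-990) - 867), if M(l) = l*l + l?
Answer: 1697332 - 3*√58282 ≈ 1.6966e+6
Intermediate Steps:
M(l) = l + l² (M(l) = l² + l = l + l²)
E = 1787299 - 3*√58282 (E = 1787299 - √524538 = 1787299 - 3*√58282 ≈ 1.7866e+6)
E + (M(9)*(-990) - 867) = (1787299 - 3*√58282) + ((9*(1 + 9))*(-990) - 867) = (1787299 - 3*√58282) + ((9*10)*(-990) - 867) = (1787299 - 3*√58282) + (90*(-990) - 867) = (1787299 - 3*√58282) + (-89100 - 867) = (1787299 - 3*√58282) - 89967 = 1697332 - 3*√58282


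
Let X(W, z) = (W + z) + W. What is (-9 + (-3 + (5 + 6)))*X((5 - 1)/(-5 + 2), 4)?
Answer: -4/3 ≈ -1.3333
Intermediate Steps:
X(W, z) = z + 2*W
(-9 + (-3 + (5 + 6)))*X((5 - 1)/(-5 + 2), 4) = (-9 + (-3 + (5 + 6)))*(4 + 2*((5 - 1)/(-5 + 2))) = (-9 + (-3 + 11))*(4 + 2*(4/(-3))) = (-9 + 8)*(4 + 2*(4*(-⅓))) = -(4 + 2*(-4/3)) = -(4 - 8/3) = -1*4/3 = -4/3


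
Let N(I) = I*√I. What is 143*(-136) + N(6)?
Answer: -19448 + 6*√6 ≈ -19433.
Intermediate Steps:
N(I) = I^(3/2)
143*(-136) + N(6) = 143*(-136) + 6^(3/2) = -19448 + 6*√6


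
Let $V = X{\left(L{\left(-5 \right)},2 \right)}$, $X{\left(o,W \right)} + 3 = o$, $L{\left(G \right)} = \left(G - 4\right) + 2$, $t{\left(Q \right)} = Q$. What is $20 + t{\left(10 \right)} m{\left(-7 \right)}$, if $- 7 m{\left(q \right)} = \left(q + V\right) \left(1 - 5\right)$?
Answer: $- \frac{540}{7} \approx -77.143$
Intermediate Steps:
$L{\left(G \right)} = -2 + G$ ($L{\left(G \right)} = \left(-4 + G\right) + 2 = -2 + G$)
$X{\left(o,W \right)} = -3 + o$
$V = -10$ ($V = -3 - 7 = -10$)
$m{\left(q \right)} = - \frac{40}{7} + \frac{4 q}{7}$ ($m{\left(q \right)} = - \frac{\left(q - 10\right) \left(1 - 5\right)}{7} = - \frac{\left(-10 + q\right) \left(-4\right)}{7} = - \frac{40 - 4 q}{7} = - \frac{40}{7} + \frac{4 q}{7}$)
$20 + t{\left(10 \right)} m{\left(-7 \right)} = 20 + 10 \left(- \frac{40}{7} + \frac{4}{7} \left(-7\right)\right) = 20 + 10 \left(- \frac{40}{7} - 4\right) = 20 + 10 \left(- \frac{68}{7}\right) = 20 - \frac{680}{7} = - \frac{540}{7}$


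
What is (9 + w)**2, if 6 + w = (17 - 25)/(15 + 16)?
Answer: 7225/961 ≈ 7.5182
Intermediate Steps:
w = -194/31 (w = -6 + (17 - 25)/(15 + 16) = -6 - 8/31 = -194/31 ≈ -6.2581)
(9 + w)**2 = (9 - 194/31)**2 = (85/31)**2 = 7225/961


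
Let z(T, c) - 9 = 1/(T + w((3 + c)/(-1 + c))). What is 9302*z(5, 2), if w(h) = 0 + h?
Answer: 423241/5 ≈ 84648.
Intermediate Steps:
w(h) = h
z(T, c) = 9 + 1/(T + (3 + c)/(-1 + c))
9302*z(5, 2) = 9302*((27 + 9*2 + (1 + 9*5)*(-1 + 2))/(3 + 2 + 5*(-1 + 2))) = 9302*((27 + 18 + (1 + 45)*1)/(3 + 2 + 5*1)) = 9302*((27 + 18 + 46*1)/(3 + 2 + 5)) = 9302*((27 + 18 + 46)/10) = 9302*((⅒)*91) = 9302*(91/10) = 423241/5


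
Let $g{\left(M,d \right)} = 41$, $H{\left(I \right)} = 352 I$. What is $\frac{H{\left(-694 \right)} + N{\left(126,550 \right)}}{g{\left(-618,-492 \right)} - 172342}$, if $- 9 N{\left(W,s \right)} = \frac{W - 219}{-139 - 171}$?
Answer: $\frac{7328641}{5169030} \approx 1.4178$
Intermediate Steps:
$N{\left(W,s \right)} = - \frac{73}{930} + \frac{W}{2790}$ ($N{\left(W,s \right)} = - \frac{\left(W - 219\right) \frac{1}{-139 - 171}}{9} = - \frac{\left(-219 + W\right) \frac{1}{-310}}{9} = - \frac{\left(-219 + W\right) \left(- \frac{1}{310}\right)}{9} = - \frac{\frac{219}{310} - \frac{W}{310}}{9} = - \frac{73}{930} + \frac{W}{2790}$)
$\frac{H{\left(-694 \right)} + N{\left(126,550 \right)}}{g{\left(-618,-492 \right)} - 172342} = \frac{352 \left(-694\right) + \left(- \frac{73}{930} + \frac{1}{2790} \cdot 126\right)}{41 - 172342} = \frac{-244288 + \left(- \frac{73}{930} + \frac{7}{155}\right)}{-172301} = \left(-244288 - \frac{1}{30}\right) \left(- \frac{1}{172301}\right) = \left(- \frac{7328641}{30}\right) \left(- \frac{1}{172301}\right) = \frac{7328641}{5169030}$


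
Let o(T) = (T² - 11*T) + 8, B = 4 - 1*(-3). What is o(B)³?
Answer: -8000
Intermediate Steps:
B = 7 (B = 4 + 3 = 7)
o(T) = 8 + T² - 11*T
o(B)³ = (8 + 7² - 11*7)³ = (8 + 49 - 77)³ = (-20)³ = -8000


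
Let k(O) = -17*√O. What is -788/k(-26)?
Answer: -394*I*√26/221 ≈ -9.0906*I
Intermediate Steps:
-788/k(-26) = -788*I*√26/442 = -394*I*√26/221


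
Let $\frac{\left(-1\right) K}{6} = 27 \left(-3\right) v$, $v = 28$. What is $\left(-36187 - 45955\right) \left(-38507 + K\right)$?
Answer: $2045253658$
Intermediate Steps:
$K = 13608$ ($K = - 6 \cdot 27 \left(-3\right) 28 = - 6 \left(\left(-81\right) 28\right) = \left(-6\right) \left(-2268\right) = 13608$)
$\left(-36187 - 45955\right) \left(-38507 + K\right) = \left(-36187 - 45955\right) \left(-38507 + 13608\right) = \left(-82142\right) \left(-24899\right) = 2045253658$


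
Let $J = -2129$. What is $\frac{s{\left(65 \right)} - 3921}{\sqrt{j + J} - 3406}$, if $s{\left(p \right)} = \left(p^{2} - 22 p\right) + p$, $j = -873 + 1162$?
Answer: $\frac{1806883}{5801338} + \frac{1061 i \sqrt{115}}{2900669} \approx 0.31146 + 0.0039225 i$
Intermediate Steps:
$j = 289$
$s{\left(p \right)} = p^{2} - 21 p$
$\frac{s{\left(65 \right)} - 3921}{\sqrt{j + J} - 3406} = \frac{65 \left(-21 + 65\right) - 3921}{\sqrt{289 - 2129} - 3406} = \frac{65 \cdot 44 - 3921}{\sqrt{-1840} - 3406} = \frac{2860 - 3921}{4 i \sqrt{115} - 3406} = - \frac{1061}{-3406 + 4 i \sqrt{115}}$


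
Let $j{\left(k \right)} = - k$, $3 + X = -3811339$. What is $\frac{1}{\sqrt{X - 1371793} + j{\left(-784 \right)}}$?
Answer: $\frac{784}{5797791} - \frac{i \sqrt{5183135}}{5797791} \approx 0.00013522 - 0.00039268 i$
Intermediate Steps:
$X = -3811342$ ($X = -3 - 3811339 = -3811342$)
$\frac{1}{\sqrt{X - 1371793} + j{\left(-784 \right)}} = \frac{1}{\sqrt{-3811342 - 1371793} - -784} = \frac{1}{\sqrt{-5183135} + 784} = \frac{1}{i \sqrt{5183135} + 784} = \frac{1}{784 + i \sqrt{5183135}}$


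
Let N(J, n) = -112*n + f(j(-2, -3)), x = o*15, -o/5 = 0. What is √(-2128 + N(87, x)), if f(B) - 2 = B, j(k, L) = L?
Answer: I*√2129 ≈ 46.141*I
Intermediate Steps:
o = 0 (o = -5*0 = 0)
f(B) = 2 + B
x = 0 (x = 0*15 = 0)
N(J, n) = -1 - 112*n (N(J, n) = -112*n + (2 - 3) = -112*n - 1 = -1 - 112*n)
√(-2128 + N(87, x)) = √(-2128 + (-1 - 112*0)) = √(-2128 + (-1 + 0)) = √(-2128 - 1) = √(-2129) = I*√2129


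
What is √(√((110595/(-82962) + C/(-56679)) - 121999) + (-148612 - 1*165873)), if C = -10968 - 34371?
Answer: √(-1751949654858221122260 + 74638146*I*√679641445546058169438)/74638146 ≈ 0.31142 + 560.79*I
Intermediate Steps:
C = -45339
√(√((110595/(-82962) + C/(-56679)) - 121999) + (-148612 - 1*165873)) = √(√((110595/(-82962) - 45339/(-56679)) - 121999) + (-148612 - 1*165873)) = √(√((110595*(-1/82962) - 45339*(-1/56679)) - 121999) + (-148612 - 165873)) = √(√((-36865/27654 + 2159/2699) - 121999) - 314485) = √(√(-39793649/74638146 - 121999) - 314485) = √(√(-9105818967503/74638146) - 314485) = √(I*√679641445546058169438/74638146 - 314485) = √(-314485 + I*√679641445546058169438/74638146)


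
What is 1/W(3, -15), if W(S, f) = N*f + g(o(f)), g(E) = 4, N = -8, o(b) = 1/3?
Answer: 1/124 ≈ 0.0080645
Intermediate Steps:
o(b) = ⅓
W(S, f) = 4 - 8*f (W(S, f) = -8*f + 4 = 4 - 8*f)
1/W(3, -15) = 1/(4 - 8*(-15)) = 1/(4 + 120) = 1/124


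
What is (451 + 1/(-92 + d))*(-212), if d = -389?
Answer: -45989160/481 ≈ -95612.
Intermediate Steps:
(451 + 1/(-92 + d))*(-212) = (451 + 1/(-92 - 389))*(-212) = (451 + 1/(-481))*(-212) = (451 - 1/481)*(-212) = (216930/481)*(-212) = -45989160/481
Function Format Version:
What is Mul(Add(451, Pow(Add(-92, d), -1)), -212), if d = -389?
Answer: Rational(-45989160, 481) ≈ -95612.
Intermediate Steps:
Mul(Add(451, Pow(Add(-92, d), -1)), -212) = Mul(Add(451, Pow(Add(-92, -389), -1)), -212) = Mul(Add(451, Pow(-481, -1)), -212) = Mul(Add(451, Rational(-1, 481)), -212) = Mul(Rational(216930, 481), -212) = Rational(-45989160, 481)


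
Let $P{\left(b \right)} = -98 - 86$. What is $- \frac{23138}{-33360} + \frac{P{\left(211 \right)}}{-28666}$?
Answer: $\frac{167353037}{239074440} \approx 0.7$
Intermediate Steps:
$P{\left(b \right)} = -184$
$- \frac{23138}{-33360} + \frac{P{\left(211 \right)}}{-28666} = - \frac{23138}{-33360} - \frac{184}{-28666} = \left(-23138\right) \left(- \frac{1}{33360}\right) - - \frac{92}{14333} = \frac{11569}{16680} + \frac{92}{14333} = \frac{167353037}{239074440}$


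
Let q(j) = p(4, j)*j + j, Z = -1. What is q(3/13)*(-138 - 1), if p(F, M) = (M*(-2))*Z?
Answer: -7923/169 ≈ -46.882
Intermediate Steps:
p(F, M) = 2*M (p(F, M) = (M*(-2))*(-1) = -2*M*(-1) = 2*M)
q(j) = j + 2*j² (q(j) = (2*j)*j + j = 2*j² + j = j + 2*j²)
q(3/13)*(-138 - 1) = ((3/13)*(1 + 2*(3/13)))*(-138 - 1) = ((3*(1/13))*(1 + 2*(3*(1/13))))*(-139) = (3*(1 + 2*(3/13))/13)*(-139) = (3*(1 + 6/13)/13)*(-139) = ((3/13)*(19/13))*(-139) = (57/169)*(-139) = -7923/169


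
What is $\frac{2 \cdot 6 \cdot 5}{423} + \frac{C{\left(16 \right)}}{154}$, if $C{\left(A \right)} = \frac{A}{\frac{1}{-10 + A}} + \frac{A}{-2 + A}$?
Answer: $\frac{58720}{75999} \approx 0.77264$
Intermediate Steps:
$C{\left(A \right)} = \frac{A}{-2 + A} + A \left(-10 + A\right)$ ($C{\left(A \right)} = A \left(-10 + A\right) + \frac{A}{-2 + A} = \frac{A}{-2 + A} + A \left(-10 + A\right)$)
$\frac{2 \cdot 6 \cdot 5}{423} + \frac{C{\left(16 \right)}}{154} = \frac{2 \cdot 6 \cdot 5}{423} + \frac{16 \frac{1}{-2 + 16} \left(21 + 16^{2} - 192\right)}{154} = 12 \cdot 5 \cdot \frac{1}{423} + \frac{16 \left(21 + 256 - 192\right)}{14} \cdot \frac{1}{154} = 60 \cdot \frac{1}{423} + 16 \cdot \frac{1}{14} \cdot 85 \cdot \frac{1}{154} = \frac{20}{141} + \frac{680}{7} \cdot \frac{1}{154} = \frac{20}{141} + \frac{340}{539} = \frac{58720}{75999}$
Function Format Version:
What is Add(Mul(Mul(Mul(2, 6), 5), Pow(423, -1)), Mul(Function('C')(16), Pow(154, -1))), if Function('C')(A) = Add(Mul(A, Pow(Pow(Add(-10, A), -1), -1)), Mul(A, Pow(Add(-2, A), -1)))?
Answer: Rational(58720, 75999) ≈ 0.77264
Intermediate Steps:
Function('C')(A) = Add(Mul(A, Pow(Add(-2, A), -1)), Mul(A, Add(-10, A))) (Function('C')(A) = Add(Mul(A, Add(-10, A)), Mul(A, Pow(Add(-2, A), -1))) = Add(Mul(A, Pow(Add(-2, A), -1)), Mul(A, Add(-10, A))))
Add(Mul(Mul(Mul(2, 6), 5), Pow(423, -1)), Mul(Function('C')(16), Pow(154, -1))) = Add(Mul(Mul(Mul(2, 6), 5), Pow(423, -1)), Mul(Mul(16, Pow(Add(-2, 16), -1), Add(21, Pow(16, 2), Mul(-12, 16))), Pow(154, -1))) = Add(Mul(Mul(12, 5), Rational(1, 423)), Mul(Mul(16, Pow(14, -1), Add(21, 256, -192)), Rational(1, 154))) = Add(Mul(60, Rational(1, 423)), Mul(Mul(16, Rational(1, 14), 85), Rational(1, 154))) = Add(Rational(20, 141), Mul(Rational(680, 7), Rational(1, 154))) = Add(Rational(20, 141), Rational(340, 539)) = Rational(58720, 75999)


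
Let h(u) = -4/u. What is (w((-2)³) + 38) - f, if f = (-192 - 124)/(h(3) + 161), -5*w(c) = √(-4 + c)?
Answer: 19150/479 - 2*I*√3/5 ≈ 39.979 - 0.69282*I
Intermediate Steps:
w(c) = -√(-4 + c)/5
f = -948/479 (f = (-192 - 124)/(-4/3 + 161) = -316/(-4*⅓ + 161) = -316/(-4/3 + 161) = -316/479/3 = -316*3/479 = -948/479 ≈ -1.9791)
(w((-2)³) + 38) - f = (-√(-4 + (-2)³)/5 + 38) - 1*(-948/479) = (-√(-4 - 8)/5 + 38) + 948/479 = (-2*I*√3/5 + 38) + 948/479 = (38 - 2*I*√3/5) + 948/479 = 19150/479 - 2*I*√3/5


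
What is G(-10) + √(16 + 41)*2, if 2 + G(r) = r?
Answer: -12 + 2*√57 ≈ 3.0997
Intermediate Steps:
G(r) = -2 + r
G(-10) + √(16 + 41)*2 = (-2 - 10) + √(16 + 41)*2 = -12 + √57*2 = -12 + 2*√57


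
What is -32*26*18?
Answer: -14976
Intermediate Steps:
-32*26*18 = -832*18 = -14976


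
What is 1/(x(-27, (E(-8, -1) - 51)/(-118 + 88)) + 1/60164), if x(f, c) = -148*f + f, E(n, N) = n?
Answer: 60164/238790917 ≈ 0.00025195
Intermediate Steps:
x(f, c) = -147*f
1/(x(-27, (E(-8, -1) - 51)/(-118 + 88)) + 1/60164) = 1/(-147*(-27) + 1/60164) = 1/(3969 + 1/60164) = 1/(238790917/60164) = 60164/238790917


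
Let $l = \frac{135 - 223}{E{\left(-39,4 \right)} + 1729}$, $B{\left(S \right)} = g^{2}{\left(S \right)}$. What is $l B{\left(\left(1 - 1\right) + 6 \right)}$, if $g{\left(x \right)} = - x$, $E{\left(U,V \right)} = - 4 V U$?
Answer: $- \frac{3168}{2353} \approx -1.3464$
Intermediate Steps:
$E{\left(U,V \right)} = - 4 U V$
$B{\left(S \right)} = S^{2}$ ($B{\left(S \right)} = \left(- S\right)^{2} = S^{2}$)
$l = - \frac{88}{2353}$ ($l = \frac{135 - 223}{\left(-4\right) \left(-39\right) 4 + 1729} = - \frac{88}{624 + 1729} = - \frac{88}{2353} \approx -0.037399$)
$l B{\left(\left(1 - 1\right) + 6 \right)} = - \frac{88 \left(\left(1 - 1\right) + 6\right)^{2}}{2353} = - \frac{88 \left(0 + 6\right)^{2}}{2353} = - \frac{88 \cdot 6^{2}}{2353} = \left(- \frac{88}{2353}\right) 36 = - \frac{3168}{2353}$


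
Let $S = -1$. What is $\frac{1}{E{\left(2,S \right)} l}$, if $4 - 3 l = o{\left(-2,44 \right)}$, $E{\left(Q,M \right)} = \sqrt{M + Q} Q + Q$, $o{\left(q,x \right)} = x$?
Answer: $- \frac{3}{160} \approx -0.01875$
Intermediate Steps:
$E{\left(Q,M \right)} = Q + Q \sqrt{M + Q}$ ($E{\left(Q,M \right)} = Q \sqrt{M + Q} + Q = Q + Q \sqrt{M + Q}$)
$l = - \frac{40}{3}$ ($l = \frac{4}{3} - \frac{44}{3} = - \frac{40}{3} \approx -13.333$)
$\frac{1}{E{\left(2,S \right)} l} = \frac{1}{2 \left(1 + \sqrt{-1 + 2}\right) \left(- \frac{40}{3}\right)} = \frac{1}{2 \left(1 + \sqrt{1}\right) \left(- \frac{40}{3}\right)} = \frac{1}{2 \left(1 + 1\right) \left(- \frac{40}{3}\right)} = \frac{1}{2 \cdot 2 \left(- \frac{40}{3}\right)} = \frac{1}{4 \left(- \frac{40}{3}\right)} = \frac{1}{- \frac{160}{3}} = - \frac{3}{160}$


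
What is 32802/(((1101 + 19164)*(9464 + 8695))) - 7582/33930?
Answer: -4426989517/19819004985 ≈ -0.22337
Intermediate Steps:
32802/(((1101 + 19164)*(9464 + 8695))) - 7582/33930 = 32802/((20265*18159)) - 7582*1/33930 = 32802/367992135 - 3791/16965 = 32802*(1/367992135) - 3791/16965 = 1562/17523435 - 3791/16965 = -4426989517/19819004985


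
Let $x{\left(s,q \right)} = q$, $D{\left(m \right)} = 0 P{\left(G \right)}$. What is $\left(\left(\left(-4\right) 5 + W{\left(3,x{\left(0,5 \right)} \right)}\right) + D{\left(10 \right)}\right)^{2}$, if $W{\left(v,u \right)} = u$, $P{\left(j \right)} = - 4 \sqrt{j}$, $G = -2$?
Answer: $225$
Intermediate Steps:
$D{\left(m \right)} = 0$ ($D{\left(m \right)} = 0 \left(- 4 \sqrt{-2}\right) = 0 \left(- 4 i \sqrt{2}\right) = 0$)
$\left(\left(\left(-4\right) 5 + W{\left(3,x{\left(0,5 \right)} \right)}\right) + D{\left(10 \right)}\right)^{2} = \left(\left(\left(-4\right) 5 + 5\right) + 0\right)^{2} = \left(\left(-20 + 5\right) + 0\right)^{2} = \left(-15 + 0\right)^{2} = \left(-15\right)^{2} = 225$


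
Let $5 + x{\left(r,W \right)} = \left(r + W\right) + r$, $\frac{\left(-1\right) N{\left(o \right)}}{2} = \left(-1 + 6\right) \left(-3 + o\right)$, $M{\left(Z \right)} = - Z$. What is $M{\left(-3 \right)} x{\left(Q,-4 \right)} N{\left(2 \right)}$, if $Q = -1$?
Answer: $-330$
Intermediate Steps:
$N{\left(o \right)} = 30 - 10 o$ ($N{\left(o \right)} = - 2 \left(-1 + 6\right) \left(-3 + o\right) = - 2 \cdot 5 \left(-3 + o\right) = - 2 \left(-15 + 5 o\right) = 30 - 10 o$)
$x{\left(r,W \right)} = -5 + W + 2 r$ ($x{\left(r,W \right)} = -5 + \left(\left(r + W\right) + r\right) = -5 + \left(\left(W + r\right) + r\right) = -5 + \left(W + 2 r\right) = -5 + W + 2 r$)
$M{\left(-3 \right)} x{\left(Q,-4 \right)} N{\left(2 \right)} = \left(-1\right) \left(-3\right) \left(-5 - 4 + 2 \left(-1\right)\right) \left(30 - 20\right) = 3 \left(-5 - 4 - 2\right) \left(30 - 20\right) = 3 \left(-11\right) 10 = \left(-33\right) 10 = -330$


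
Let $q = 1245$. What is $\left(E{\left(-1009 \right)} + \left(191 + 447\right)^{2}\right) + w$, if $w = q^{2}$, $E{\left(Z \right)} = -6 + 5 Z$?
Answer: $1952018$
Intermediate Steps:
$w = 1550025$ ($w = 1245^{2} = 1550025$)
$\left(E{\left(-1009 \right)} + \left(191 + 447\right)^{2}\right) + w = \left(\left(-6 + 5 \left(-1009\right)\right) + \left(191 + 447\right)^{2}\right) + 1550025 = \left(\left(-6 - 5045\right) + 638^{2}\right) + 1550025 = \left(-5051 + 407044\right) + 1550025 = 401993 + 1550025 = 1952018$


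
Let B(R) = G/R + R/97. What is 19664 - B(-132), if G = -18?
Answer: 41965589/2134 ≈ 19665.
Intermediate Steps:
B(R) = -18/R + R/97
19664 - B(-132) = 19664 - (-18/(-132) + (1/97)*(-132)) = 19664 - (-18*(-1/132) - 132/97) = 19664 - (3/22 - 132/97) = 19664 - 1*(-2613/2134) = 19664 + 2613/2134 = 41965589/2134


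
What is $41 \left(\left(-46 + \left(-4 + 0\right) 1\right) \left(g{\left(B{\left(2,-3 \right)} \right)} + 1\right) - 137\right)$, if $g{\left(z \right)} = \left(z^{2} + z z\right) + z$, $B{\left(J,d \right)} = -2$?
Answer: $-19967$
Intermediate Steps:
$g{\left(z \right)} = z + 2 z^{2}$ ($g{\left(z \right)} = \left(z^{2} + z^{2}\right) + z = 2 z^{2} + z = z + 2 z^{2}$)
$41 \left(\left(-46 + \left(-4 + 0\right) 1\right) \left(g{\left(B{\left(2,-3 \right)} \right)} + 1\right) - 137\right) = 41 \left(\left(-46 + \left(-4 + 0\right) 1\right) \left(- 2 \left(1 + 2 \left(-2\right)\right) + 1\right) - 137\right) = 41 \left(\left(-46 - 4\right) \left(- 2 \left(1 - 4\right) + 1\right) - 137\right) = 41 \left(\left(-46 - 4\right) \left(\left(-2\right) \left(-3\right) + 1\right) - 137\right) = 41 \left(- 50 \left(6 + 1\right) - 137\right) = 41 \left(\left(-50\right) 7 - 137\right) = 41 \left(-350 - 137\right) = 41 \left(-487\right) = -19967$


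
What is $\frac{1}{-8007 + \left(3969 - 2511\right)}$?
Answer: $- \frac{1}{6549} \approx -0.00015269$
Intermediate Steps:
$\frac{1}{-8007 + \left(3969 - 2511\right)} = \frac{1}{-8007 + 1458} = \frac{1}{-6549} = - \frac{1}{6549}$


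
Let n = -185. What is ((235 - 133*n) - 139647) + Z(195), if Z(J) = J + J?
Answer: -114417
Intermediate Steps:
Z(J) = 2*J
((235 - 133*n) - 139647) + Z(195) = ((235 - 133*(-185)) - 139647) + 2*195 = ((235 + 24605) - 139647) + 390 = (24840 - 139647) + 390 = -114807 + 390 = -114417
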